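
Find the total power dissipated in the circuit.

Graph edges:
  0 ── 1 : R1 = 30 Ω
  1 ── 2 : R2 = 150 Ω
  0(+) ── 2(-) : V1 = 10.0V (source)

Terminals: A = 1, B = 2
Nodal analysis, taking node 2 as the 0 V reference.
Source V1 fixes V_0 = 10 V.
KCL at each unknown node (sum of currents leaving = 0; resistances in Ω):
  Node 1: (V_1 - 10)/30 + (V_1 - 0)/150 = 0
Collecting terms: 0.04 × V_1 = 0.3333  =>  V_1 = 8.333 V
Power in each resistor, P = (ΔV)²/R:
  P_R1 = (10 - 8.333)²/30 = 0.09259 W
  P_R2 = (8.333 - 0)²/150 = 0.463 W
P_total = P_R1 + P_R2 = 0.5556 W

Final answer: 0.5556 W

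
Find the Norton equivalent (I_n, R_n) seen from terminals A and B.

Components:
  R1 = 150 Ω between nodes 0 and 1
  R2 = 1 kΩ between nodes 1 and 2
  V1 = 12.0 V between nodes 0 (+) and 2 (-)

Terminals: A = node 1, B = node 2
Find the Thévenin equivalent first; then I_n = V_th/R_th and R_n = R_th.
Step 1 — V_th is the open-circuit voltage V_A - V_B (nothing connected across the terminals).
Nodal analysis, taking node 2 as the 0 V reference.
Source V1 fixes V_0 = 12 V.
KCL at each unknown node (sum of currents leaving = 0; resistances in Ω):
  Node 1: (V_1 - 12)/150 + (V_1 - 0)/1000 = 0
Collecting terms: 0.007667 × V_1 = 0.08  =>  V_1 = 10.43 V
V_th = V_1 - V_2 = 10.43 - 0 = 10.43 V
Step 2 — R_th: zero the source — replace V1 by a short circuit (node 2 merges into node 0) — and find the resistance seen between A (node 1) and B (node 0).
Reduce the network between node 1 (A) and node 0 (B) by series/parallel combination:
  Rp1 = R1 ‖ R2 (parallel, both between nodes 0 and 1) = 1/(1/150 + 1/1000) = 130.4 Ω
R_th = 130.4 Ω
I_n = V_th/R_th = 10.43/130.4 = 0.08 A, and R_n = R_th = 130.4 Ω

Final answer: I_n = 0.08 A, R_n = 130.4 Ω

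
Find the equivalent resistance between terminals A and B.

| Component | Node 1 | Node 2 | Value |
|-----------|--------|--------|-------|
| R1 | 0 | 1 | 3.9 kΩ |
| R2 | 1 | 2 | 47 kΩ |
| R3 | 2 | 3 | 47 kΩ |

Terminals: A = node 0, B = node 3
Reduce the network between node 0 (A) and node 3 (B) by series/parallel combination:
  Rs1 = R1 + R2 (series, joined only at node 1) = 3900 + 47000 = 50900 Ω
  Rs2 = R3 + Rs1 (series, joined only at node 2) = 47000 + 50900 = 97900 Ω
R_eq = 97.9 kΩ

Final answer: 97.9 kΩ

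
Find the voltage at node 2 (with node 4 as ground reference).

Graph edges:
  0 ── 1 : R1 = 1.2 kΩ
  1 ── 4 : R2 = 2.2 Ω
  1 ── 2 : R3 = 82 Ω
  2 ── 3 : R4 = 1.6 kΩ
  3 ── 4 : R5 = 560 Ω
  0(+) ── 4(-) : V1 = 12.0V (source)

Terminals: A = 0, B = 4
Nodal analysis, taking node 4 as the 0 V reference.
Source V1 fixes V_0 = 12 V.
KCL at each unknown node (sum of currents leaving = 0; resistances in Ω):
  Node 1: (V_1 - 12)/1200 + (V_1 - 0)/2.2 + (V_1 - V_2)/82 = 0
  Node 2: (V_2 - V_1)/82 + (V_2 - V_3)/1600 = 0
  Node 3: (V_3 - V_2)/1600 + (V_3 - 0)/560 = 0
Collecting terms (coefficients in siemens):
  0.4676·V_1 - 0.0122·V_2 = 0.01
  0.01282·V_2 - 0.0122·V_1 - 0.000625·V_3 = 0
  0.002411·V_3 - 0.000625·V_2 = 0
Solving these 3 simultaneous equations (Gaussian elimination) gives:
  V_1 = 0.02194 V, V_2 = 0.02114 V, V_3 = 0.00548 V
The requested potential is V_2 = 0.02114 V.

Final answer: V_2 = 0.02114 V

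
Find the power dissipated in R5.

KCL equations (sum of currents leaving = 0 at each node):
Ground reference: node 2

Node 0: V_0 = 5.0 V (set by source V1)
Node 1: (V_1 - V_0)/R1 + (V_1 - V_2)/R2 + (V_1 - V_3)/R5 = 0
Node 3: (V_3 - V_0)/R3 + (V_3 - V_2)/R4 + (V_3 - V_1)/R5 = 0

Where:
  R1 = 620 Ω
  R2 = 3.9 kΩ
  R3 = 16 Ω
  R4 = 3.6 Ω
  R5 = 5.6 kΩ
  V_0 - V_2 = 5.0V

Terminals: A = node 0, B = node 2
Nodal analysis, taking node 2 as the 0 V reference.
Source V1 fixes V_0 = 5 V.
KCL at each unknown node (sum of currents leaving = 0; resistances in Ω):
  Node 1: (V_1 - 5)/620 + (V_1 - 0)/3900 + (V_1 - V_3)/5600 = 0
  Node 3: (V_3 - 5)/16 + (V_3 - 0)/3.6 + (V_3 - V_1)/5600 = 0
Collecting terms (coefficients in siemens):
  0.002048·V_1 - 0.0001786·V_3 = 0.008065
  0.3405·V_3 - 0.0001786·V_1 = 0.3125
Determinant D = (0.002048)(0.3405) - (-0.0001786)(-0.0001786) = 0.0006972
V_1 = [(0.008065)(0.3405) - (-0.0001786)(0.3125)]/D = 4.018 V
V_3 = [(0.002048)(0.3125) - (0.008065)(-0.0001786)]/D = 0.92 V
I_R5 = (V_1 - V_3)/R5 = (4.018 - 0.92)/5600 = 0.0005533 A
P_R5 = I_R5² × R5 = (0.0005533)² × 5600 = 0.001714 W

Final answer: 0.001714 W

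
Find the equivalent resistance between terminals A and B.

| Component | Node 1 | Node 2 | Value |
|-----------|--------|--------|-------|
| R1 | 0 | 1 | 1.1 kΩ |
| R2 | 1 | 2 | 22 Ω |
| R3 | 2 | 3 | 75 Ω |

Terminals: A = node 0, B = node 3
Reduce the network between node 0 (A) and node 3 (B) by series/parallel combination:
  Rs1 = R1 + R2 (series, joined only at node 1) = 1100 + 22 = 1122 Ω
  Rs2 = R3 + Rs1 (series, joined only at node 2) = 75 + 1122 = 1197 Ω
R_eq = 1.197 kΩ

Final answer: 1.197 kΩ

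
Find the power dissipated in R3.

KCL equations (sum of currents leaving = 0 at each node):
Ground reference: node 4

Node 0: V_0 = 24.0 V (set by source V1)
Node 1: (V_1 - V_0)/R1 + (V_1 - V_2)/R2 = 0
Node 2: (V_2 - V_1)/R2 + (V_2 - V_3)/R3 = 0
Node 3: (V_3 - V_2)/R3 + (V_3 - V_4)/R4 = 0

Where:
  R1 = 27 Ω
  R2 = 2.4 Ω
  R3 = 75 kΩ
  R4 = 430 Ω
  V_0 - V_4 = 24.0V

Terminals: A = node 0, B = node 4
Nodal analysis, taking node 4 as the 0 V reference.
Source V1 fixes V_0 = 24 V.
KCL at each unknown node (sum of currents leaving = 0; resistances in Ω):
  Node 1: (V_1 - 24)/27 + (V_1 - V_2)/2.4 = 0
  Node 2: (V_2 - V_1)/2.4 + (V_2 - V_3)/75000 = 0
  Node 3: (V_3 - V_2)/75000 + (V_3 - 0)/430 = 0
Collecting terms (coefficients in siemens):
  0.4537·V_1 - 0.4167·V_2 = 0.8889
  0.4167·V_2 - 0.4167·V_1 - 0.00001333·V_3 = 0
  0.002339·V_3 - 0.00001333·V_2 = 0
Solving these 3 simultaneous equations (Gaussian elimination) gives:
  V_1 = 23.99 V, V_2 = 23.99 V, V_3 = 0.1368 V
I_R3 = (V_2 - V_3)/R3 = (23.99 - 0.1368)/75000 = 0.0003181 A
P_R3 = I_R3² × R3 = (0.0003181)² × 75000 = 0.007587 W

Final answer: 0.007587 W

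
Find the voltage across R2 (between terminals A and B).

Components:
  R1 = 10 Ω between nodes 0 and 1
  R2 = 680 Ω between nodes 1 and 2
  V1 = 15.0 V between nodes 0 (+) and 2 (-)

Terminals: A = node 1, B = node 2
R1 and R2 are in series across V1 (node 0 → node 1 → node 2), and the output A–B is taken across R2, so this is a voltage divider.
Series current: I = V1/(R1 + R2) = 15/(10 + 680) = 15/690 = 0.02174 A
V_R2 = I × R2 = V1 × R2/(R1 + R2) = 15 × 680/690 = 14.78 V

Final answer: 14.78 V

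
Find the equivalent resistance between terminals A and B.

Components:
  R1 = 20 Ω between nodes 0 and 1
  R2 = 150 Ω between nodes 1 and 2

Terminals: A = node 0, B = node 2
Reduce the network between node 0 (A) and node 2 (B) by series/parallel combination:
  Rs1 = R1 + R2 (series, joined only at node 1) = 20 + 150 = 170 Ω
R_eq = 170 Ω

Final answer: 170 Ω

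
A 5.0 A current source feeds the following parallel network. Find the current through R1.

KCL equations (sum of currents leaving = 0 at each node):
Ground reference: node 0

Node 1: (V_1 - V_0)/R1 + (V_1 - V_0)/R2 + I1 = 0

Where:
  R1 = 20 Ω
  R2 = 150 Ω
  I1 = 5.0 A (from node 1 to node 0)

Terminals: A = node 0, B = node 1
All resistors sit directly between nodes 0 and 1, so they are in parallel and share one voltage V; the full source current 5 A splits among them.
1/R_par = 1/20 + 1/150 = 0.05667 S  =>  R_par = 17.65 Ω
V = I × R_par = 5 × 17.65 = 88.24 V
I_R1 = V/R1 = 88.24/20 = 4.412 A

Final answer: 4.412 A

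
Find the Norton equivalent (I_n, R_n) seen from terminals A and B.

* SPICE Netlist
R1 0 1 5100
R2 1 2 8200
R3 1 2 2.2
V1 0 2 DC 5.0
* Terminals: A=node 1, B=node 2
Find the Thévenin equivalent first; then I_n = V_th/R_th and R_n = R_th.
Step 1 — V_th is the open-circuit voltage V_A - V_B (nothing connected across the terminals).
Nodal analysis, taking node 2 as the 0 V reference.
Source V1 fixes V_0 = 5 V.
KCL at each unknown node (sum of currents leaving = 0; resistances in Ω):
  Node 1: (V_1 - 5)/5100 + (V_1 - 0)/8200 + (V_1 - 0)/2.2 = 0
Collecting terms: 0.4549 × V_1 = 0.0009804  =>  V_1 = 0.002155 V
V_th = V_1 - V_2 = 0.002155 - 0 = 0.002155 V
Step 2 — R_th: zero the source — replace V1 by a short circuit (node 2 merges into node 0) — and find the resistance seen between A (node 1) and B (node 0).
Reduce the network between node 1 (A) and node 0 (B) by series/parallel combination:
  Rp1 = R1 ‖ R2 ‖ R3 (parallel, all between nodes 0 and 1) = 1/(1/5100 + 1/8200 + 1/2.2) = 2.198 Ω
R_th = 2.198 Ω
I_n = V_th/R_th = 0.002155/2.198 = 0.0009804 A, and R_n = R_th = 2.198 Ω

Final answer: I_n = 0.0009804 A, R_n = 2.198 Ω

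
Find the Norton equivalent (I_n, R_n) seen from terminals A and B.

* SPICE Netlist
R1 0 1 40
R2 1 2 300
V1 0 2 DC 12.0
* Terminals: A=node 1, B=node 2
Find the Thévenin equivalent first; then I_n = V_th/R_th and R_n = R_th.
Step 1 — V_th is the open-circuit voltage V_A - V_B (nothing connected across the terminals).
Nodal analysis, taking node 2 as the 0 V reference.
Source V1 fixes V_0 = 12 V.
KCL at each unknown node (sum of currents leaving = 0; resistances in Ω):
  Node 1: (V_1 - 12)/40 + (V_1 - 0)/300 = 0
Collecting terms: 0.02833 × V_1 = 0.3  =>  V_1 = 10.59 V
V_th = V_1 - V_2 = 10.59 - 0 = 10.59 V
Step 2 — R_th: zero the source — replace V1 by a short circuit (node 2 merges into node 0) — and find the resistance seen between A (node 1) and B (node 0).
Reduce the network between node 1 (A) and node 0 (B) by series/parallel combination:
  Rp1 = R1 ‖ R2 (parallel, both between nodes 0 and 1) = 1/(1/40 + 1/300) = 35.29 Ω
R_th = 35.29 Ω
I_n = V_th/R_th = 10.59/35.29 = 0.3 A, and R_n = R_th = 35.29 Ω

Final answer: I_n = 0.3 A, R_n = 35.29 Ω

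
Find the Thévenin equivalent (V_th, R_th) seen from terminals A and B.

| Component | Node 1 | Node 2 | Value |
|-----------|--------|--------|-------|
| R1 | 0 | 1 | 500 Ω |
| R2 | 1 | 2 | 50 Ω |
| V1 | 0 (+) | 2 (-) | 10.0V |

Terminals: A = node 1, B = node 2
Step 1 — V_th is the open-circuit voltage V_A - V_B (nothing connected across the terminals).
Nodal analysis, taking node 2 as the 0 V reference.
Source V1 fixes V_0 = 10 V.
KCL at each unknown node (sum of currents leaving = 0; resistances in Ω):
  Node 1: (V_1 - 10)/500 + (V_1 - 0)/50 = 0
Collecting terms: 0.022 × V_1 = 0.02  =>  V_1 = 0.9091 V
V_th = V_1 - V_2 = 0.9091 - 0 = 0.9091 V
Step 2 — R_th: zero the source — replace V1 by a short circuit (node 2 merges into node 0) — and find the resistance seen between A (node 1) and B (node 0).
Reduce the network between node 1 (A) and node 0 (B) by series/parallel combination:
  Rp1 = R1 ‖ R2 (parallel, both between nodes 0 and 1) = 1/(1/500 + 1/50) = 45.45 Ω
R_th = 45.45 Ω

Final answer: V_th = 0.9091 V, R_th = 45.45 Ω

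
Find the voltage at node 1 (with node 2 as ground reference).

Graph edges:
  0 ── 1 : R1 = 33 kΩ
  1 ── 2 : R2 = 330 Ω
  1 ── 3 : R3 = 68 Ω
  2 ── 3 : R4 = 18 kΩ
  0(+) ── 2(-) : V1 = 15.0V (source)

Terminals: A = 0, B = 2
Nodal analysis, taking node 2 as the 0 V reference.
Source V1 fixes V_0 = 15 V.
KCL at each unknown node (sum of currents leaving = 0; resistances in Ω):
  Node 1: (V_1 - 15)/33000 + (V_1 - 0)/330 + (V_1 - V_3)/68 = 0
  Node 3: (V_3 - V_1)/68 + (V_3 - 0)/18000 = 0
Collecting terms (coefficients in siemens):
  0.01777·V_1 - 0.01471·V_3 = 0.0004545
  0.01476·V_3 - 0.01471·V_1 = 0
Determinant D = (0.01777)(0.01476) - (-0.01471)(-0.01471) = 0.000046
V_1 = [(0.0004545)(0.01476) - (-0.01471)(0)]/D = 0.1459 V
V_3 = [(0.01777)(0) - (0.0004545)(-0.01471)]/D = 0.1453 V
The requested potential is V_1 = 0.1459 V.

Final answer: V_1 = 0.1459 V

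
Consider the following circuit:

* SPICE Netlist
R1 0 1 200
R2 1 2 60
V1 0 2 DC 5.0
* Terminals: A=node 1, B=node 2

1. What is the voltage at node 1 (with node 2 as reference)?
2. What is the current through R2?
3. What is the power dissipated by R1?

Nodal analysis, taking node 2 as the 0 V reference.
Source V1 fixes V_0 = 5 V.
KCL at each unknown node (sum of currents leaving = 0; resistances in Ω):
  Node 1: (V_1 - 5)/200 + (V_1 - 0)/60 = 0
Collecting terms: 0.02167 × V_1 = 0.025  =>  V_1 = 1.154 V
Part 1:
  Read off the nodal solution: V_1 = 1.154 V
Part 2:
  I_R2 = (V_1 - V_2)/R2 = (1.154 - 0)/60 = 0.01923 A
  Magnitude: I_R2 = 0.01923 A
Part 3:
  I_R1 = (V_0 - V_1)/R1 = (5 - 1.154)/200 = 0.01923 A
  P_R1 = I_R1² × R1 = (0.01923)² × 200 = 0.07396 W

Final answers:
1. V_1 = 1.154 V
2. I_R2 = 0.01923 A
3. P_R1 = 0.07396 W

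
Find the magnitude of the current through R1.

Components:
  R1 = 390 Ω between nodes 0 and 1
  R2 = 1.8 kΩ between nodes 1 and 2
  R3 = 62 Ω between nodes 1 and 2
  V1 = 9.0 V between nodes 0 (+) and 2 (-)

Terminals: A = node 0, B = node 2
Nodal analysis, taking node 2 as the 0 V reference.
Source V1 fixes V_0 = 9 V.
KCL at each unknown node (sum of currents leaving = 0; resistances in Ω):
  Node 1: (V_1 - 9)/390 + (V_1 - 0)/1800 + (V_1 - 0)/62 = 0
Collecting terms: 0.01925 × V_1 = 0.02308  =>  V_1 = 1.199 V
I_R1 = (V_0 - V_1)/R1 = (9 - 1.199)/390 = 0.02 A
|I_R1| = 0.02 A

Final answer: |I_R1| = 0.02 A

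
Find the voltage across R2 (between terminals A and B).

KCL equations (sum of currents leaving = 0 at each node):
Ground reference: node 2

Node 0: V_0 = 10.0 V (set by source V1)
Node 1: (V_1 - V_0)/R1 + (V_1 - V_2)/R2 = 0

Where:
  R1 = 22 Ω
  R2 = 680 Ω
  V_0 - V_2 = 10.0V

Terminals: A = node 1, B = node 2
R1 and R2 are in series across V1 (node 0 → node 1 → node 2), and the output A–B is taken across R2, so this is a voltage divider.
Series current: I = V1/(R1 + R2) = 10/(22 + 680) = 10/702 = 0.01425 A
V_R2 = I × R2 = V1 × R2/(R1 + R2) = 10 × 680/702 = 9.687 V

Final answer: 9.687 V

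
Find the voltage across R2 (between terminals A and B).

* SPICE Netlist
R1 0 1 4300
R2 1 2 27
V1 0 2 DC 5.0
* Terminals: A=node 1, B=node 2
R1 and R2 are in series across V1 (node 0 → node 1 → node 2), and the output A–B is taken across R2, so this is a voltage divider.
Series current: I = V1/(R1 + R2) = 5/(4300 + 27) = 5/4327 = 0.001156 A
V_R2 = I × R2 = V1 × R2/(R1 + R2) = 5 × 27/4327 = 0.0312 V

Final answer: 0.0312 V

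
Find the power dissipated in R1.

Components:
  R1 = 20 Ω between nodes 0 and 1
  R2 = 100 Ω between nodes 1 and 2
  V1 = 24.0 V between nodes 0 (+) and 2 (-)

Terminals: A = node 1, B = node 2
Nodal analysis, taking node 2 as the 0 V reference.
Source V1 fixes V_0 = 24 V.
KCL at each unknown node (sum of currents leaving = 0; resistances in Ω):
  Node 1: (V_1 - 24)/20 + (V_1 - 0)/100 = 0
Collecting terms: 0.06 × V_1 = 1.2  =>  V_1 = 20 V
I_R1 = (V_0 - V_1)/R1 = (24 - 20)/20 = 0.2 A
P_R1 = I_R1² × R1 = (0.2)² × 20 = 0.8 W

Final answer: 0.8 W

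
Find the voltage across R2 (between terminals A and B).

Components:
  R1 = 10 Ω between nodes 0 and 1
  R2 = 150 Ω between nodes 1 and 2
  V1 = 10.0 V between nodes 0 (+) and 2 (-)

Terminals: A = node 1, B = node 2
R1 and R2 are in series across V1 (node 0 → node 1 → node 2), and the output A–B is taken across R2, so this is a voltage divider.
Series current: I = V1/(R1 + R2) = 10/(10 + 150) = 10/160 = 0.0625 A
V_R2 = I × R2 = V1 × R2/(R1 + R2) = 10 × 150/160 = 9.375 V

Final answer: 9.375 V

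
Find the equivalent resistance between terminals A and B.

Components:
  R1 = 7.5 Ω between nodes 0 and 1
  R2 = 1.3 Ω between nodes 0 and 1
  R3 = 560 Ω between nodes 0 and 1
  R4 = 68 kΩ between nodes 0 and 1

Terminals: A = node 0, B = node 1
Reduce the network between node 0 (A) and node 1 (B) by series/parallel combination:
  Rp1 = R1 ‖ R2 ‖ R3 ‖ R4 (parallel, all between nodes 0 and 1) = 1/(1/7.5 + 1/1.3 + 1/560 + 1/68000) = 1.106 Ω
R_eq = 1.106 Ω

Final answer: 1.106 Ω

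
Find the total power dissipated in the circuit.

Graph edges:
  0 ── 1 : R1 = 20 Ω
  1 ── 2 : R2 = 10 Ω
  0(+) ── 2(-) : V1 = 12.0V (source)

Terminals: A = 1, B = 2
Nodal analysis, taking node 2 as the 0 V reference.
Source V1 fixes V_0 = 12 V.
KCL at each unknown node (sum of currents leaving = 0; resistances in Ω):
  Node 1: (V_1 - 12)/20 + (V_1 - 0)/10 = 0
Collecting terms: 0.15 × V_1 = 0.6  =>  V_1 = 4 V
Power in each resistor, P = (ΔV)²/R:
  P_R1 = (12 - 4)²/20 = 3.2 W
  P_R2 = (4 - 0)²/10 = 1.6 W
P_total = P_R1 + P_R2 = 4.8 W

Final answer: 4.8 W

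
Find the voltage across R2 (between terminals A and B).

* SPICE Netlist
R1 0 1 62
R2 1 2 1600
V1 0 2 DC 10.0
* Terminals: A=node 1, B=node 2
R1 and R2 are in series across V1 (node 0 → node 1 → node 2), and the output A–B is taken across R2, so this is a voltage divider.
Series current: I = V1/(R1 + R2) = 10/(62 + 1600) = 10/1662 = 0.006017 A
V_R2 = I × R2 = V1 × R2/(R1 + R2) = 10 × 1600/1662 = 9.627 V

Final answer: 9.627 V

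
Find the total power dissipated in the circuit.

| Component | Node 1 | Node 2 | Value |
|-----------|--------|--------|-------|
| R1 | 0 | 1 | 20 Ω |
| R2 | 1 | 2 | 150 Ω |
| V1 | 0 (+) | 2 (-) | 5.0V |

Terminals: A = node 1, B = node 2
Nodal analysis, taking node 2 as the 0 V reference.
Source V1 fixes V_0 = 5 V.
KCL at each unknown node (sum of currents leaving = 0; resistances in Ω):
  Node 1: (V_1 - 5)/20 + (V_1 - 0)/150 = 0
Collecting terms: 0.05667 × V_1 = 0.25  =>  V_1 = 4.412 V
Power in each resistor, P = (ΔV)²/R:
  P_R1 = (5 - 4.412)²/20 = 0.0173 W
  P_R2 = (4.412 - 0)²/150 = 0.1298 W
P_total = P_R1 + P_R2 = 0.1471 W

Final answer: 0.1471 W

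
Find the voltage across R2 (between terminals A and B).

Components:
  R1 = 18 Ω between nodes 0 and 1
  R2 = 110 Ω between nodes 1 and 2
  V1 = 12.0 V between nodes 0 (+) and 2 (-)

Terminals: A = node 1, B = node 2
R1 and R2 are in series across V1 (node 0 → node 1 → node 2), and the output A–B is taken across R2, so this is a voltage divider.
Series current: I = V1/(R1 + R2) = 12/(18 + 110) = 12/128 = 0.09375 A
V_R2 = I × R2 = V1 × R2/(R1 + R2) = 12 × 110/128 = 10.31 V

Final answer: 10.31 V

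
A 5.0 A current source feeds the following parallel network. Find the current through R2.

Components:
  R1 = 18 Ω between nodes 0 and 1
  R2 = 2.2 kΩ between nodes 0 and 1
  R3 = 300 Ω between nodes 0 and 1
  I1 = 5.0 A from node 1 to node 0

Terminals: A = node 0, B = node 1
All resistors sit directly between nodes 0 and 1, so they are in parallel and share one voltage V; the full source current 5 A splits among them.
1/R_par = 1/18 + 1/2200 + 1/300 = 0.05934 S  =>  R_par = 16.85 Ω
V = I × R_par = 5 × 16.85 = 84.26 V
I_R2 = V/R2 = 84.26/2200 = 0.0383 A

Final answer: 0.0383 A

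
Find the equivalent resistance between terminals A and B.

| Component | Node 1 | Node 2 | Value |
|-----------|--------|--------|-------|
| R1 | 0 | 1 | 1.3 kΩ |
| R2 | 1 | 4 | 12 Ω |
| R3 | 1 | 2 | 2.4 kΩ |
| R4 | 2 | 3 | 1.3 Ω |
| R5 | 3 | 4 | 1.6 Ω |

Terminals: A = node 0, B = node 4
Reduce the network between node 0 (A) and node 4 (B) by series/parallel combination:
  Rs1 = R3 + R4 (series, joined only at node 2) = 2400 + 1.3 = 2401 Ω
  Rs2 = R5 + Rs1 (series, joined only at node 3) = 1.6 + 2401 = 2403 Ω
  Rp1 = R2 ‖ Rs2 (parallel, both between nodes 1 and 4) = 1/(1/12 + 1/2403) = 11.94 Ω
  Rs3 = R1 + Rp1 (series, joined only at node 1) = 1300 + 11.94 = 1312 Ω
R_eq = 1.312 kΩ

Final answer: 1.312 kΩ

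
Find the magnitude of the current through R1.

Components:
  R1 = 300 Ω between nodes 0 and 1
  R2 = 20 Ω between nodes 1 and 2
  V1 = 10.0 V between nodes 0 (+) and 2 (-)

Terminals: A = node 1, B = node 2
Nodal analysis, taking node 2 as the 0 V reference.
Source V1 fixes V_0 = 10 V.
KCL at each unknown node (sum of currents leaving = 0; resistances in Ω):
  Node 1: (V_1 - 10)/300 + (V_1 - 0)/20 = 0
Collecting terms: 0.05333 × V_1 = 0.03333  =>  V_1 = 0.625 V
I_R1 = (V_0 - V_1)/R1 = (10 - 0.625)/300 = 0.03125 A
|I_R1| = 0.03125 A

Final answer: |I_R1| = 0.03125 A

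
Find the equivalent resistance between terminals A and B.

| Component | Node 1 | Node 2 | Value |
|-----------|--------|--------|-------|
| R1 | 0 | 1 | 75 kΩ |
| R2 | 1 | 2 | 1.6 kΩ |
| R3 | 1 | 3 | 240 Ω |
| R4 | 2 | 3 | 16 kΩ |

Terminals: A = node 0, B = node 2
Reduce the network between node 0 (A) and node 2 (B) by series/parallel combination:
  Rs1 = R3 + R4 (series, joined only at node 3) = 240 + 16000 = 16240 Ω
  Rp1 = R2 ‖ Rs1 (parallel, both between nodes 1 and 2) = 1/(1/1600 + 1/16240) = 1457 Ω
  Rs2 = R1 + Rp1 (series, joined only at node 1) = 75000 + 1457 = 76460 Ω
R_eq = 76.46 kΩ

Final answer: 76.46 kΩ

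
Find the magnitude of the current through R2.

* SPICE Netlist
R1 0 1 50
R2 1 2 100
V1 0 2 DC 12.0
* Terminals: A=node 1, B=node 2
Nodal analysis, taking node 2 as the 0 V reference.
Source V1 fixes V_0 = 12 V.
KCL at each unknown node (sum of currents leaving = 0; resistances in Ω):
  Node 1: (V_1 - 12)/50 + (V_1 - 0)/100 = 0
Collecting terms: 0.03 × V_1 = 0.24  =>  V_1 = 8 V
I_R2 = (V_1 - V_2)/R2 = (8 - 0)/100 = 0.08 A
|I_R2| = 0.08 A

Final answer: |I_R2| = 0.08 A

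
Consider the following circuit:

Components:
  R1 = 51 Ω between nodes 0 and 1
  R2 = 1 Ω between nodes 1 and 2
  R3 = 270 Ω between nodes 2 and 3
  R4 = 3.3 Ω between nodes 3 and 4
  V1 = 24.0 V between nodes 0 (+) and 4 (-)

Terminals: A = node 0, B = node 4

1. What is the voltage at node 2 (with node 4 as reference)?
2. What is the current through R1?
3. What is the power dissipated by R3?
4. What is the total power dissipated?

Nodal analysis, taking node 4 as the 0 V reference.
Source V1 fixes V_0 = 24 V.
KCL at each unknown node (sum of currents leaving = 0; resistances in Ω):
  Node 1: (V_1 - 24)/51 + (V_1 - V_2)/1 = 0
  Node 2: (V_2 - V_1)/1 + (V_2 - V_3)/270 = 0
  Node 3: (V_3 - V_2)/270 + (V_3 - 0)/3.3 = 0
Collecting terms (coefficients in siemens):
  1.02·V_1 - 1·V_2 = 0.4706
  1.004·V_2 - 1·V_1 - 0.003704·V_3 = 0
  0.3067·V_3 - 0.003704·V_2 = 0
Solving these 3 simultaneous equations (Gaussian elimination) gives:
  V_1 = 20.24 V, V_2 = 20.16 V, V_3 = 0.2435 V
Part 1:
  Read off the nodal solution: V_2 = 20.16 V
Part 2:
  I_R1 = (V_0 - V_1)/R1 = (24 - 20.24)/51 = 0.07378 A
  Magnitude: I_R1 = 0.07378 A
Part 3:
  I_R3 = (V_2 - V_3)/R3 = (20.16 - 0.2435)/270 = 0.07378 A
  P_R3 = I_R3² × R3 = (0.07378)² × 270 = 1.47 W
Part 4:
  Power in each resistor, P = (ΔV)²/R:
    P_R1 = (24 - 20.24)²/51 = 0.2776 W
    P_R2 = (20.24 - 20.16)²/1 = 0.005443 W
    P_R3 = (20.16 - 0.2435)²/270 = 1.47 W
    P_R4 = (0.2435 - 0)²/3.3 = 0.01796 W
  P_total = P_R1 + P_R2 + P_R3 + P_R4 = 1.771 W

Final answers:
1. V_2 = 20.16 V
2. I_R1 = 0.07378 A
3. P_R3 = 1.47 W
4. P_total = 1.771 W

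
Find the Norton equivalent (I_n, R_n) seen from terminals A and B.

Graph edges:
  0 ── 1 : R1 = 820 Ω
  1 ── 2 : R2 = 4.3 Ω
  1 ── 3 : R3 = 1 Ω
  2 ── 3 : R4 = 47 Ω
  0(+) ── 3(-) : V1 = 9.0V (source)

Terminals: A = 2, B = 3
Find the Thévenin equivalent first; then I_n = V_th/R_th and R_n = R_th.
Step 1 — V_th is the open-circuit voltage V_A - V_B (nothing connected across the terminals).
Nodal analysis, taking node 3 as the 0 V reference.
Source V1 fixes V_0 = 9 V.
KCL at each unknown node (sum of currents leaving = 0; resistances in Ω):
  Node 1: (V_1 - 9)/820 + (V_1 - V_2)/4.3 + (V_1 - 0)/1 = 0
  Node 2: (V_2 - V_1)/4.3 + (V_2 - 0)/47 = 0
Collecting terms (coefficients in siemens):
  1.234·V_1 - 0.2326·V_2 = 0.01098
  0.2538·V_2 - 0.2326·V_1 = 0
Determinant D = (1.234)(0.2538) - (-0.2326)(-0.2326) = 0.2591
V_1 = [(0.01098)(0.2538) - (-0.2326)(0)]/D = 0.01075 V
V_2 = [(1.234)(0) - (0.01098)(-0.2326)]/D = 0.009852 V
V_th = V_2 - V_3 = 0.009852 - 0 = 0.009852 V
Step 2 — R_th: zero the source — replace V1 by a short circuit (node 3 merges into node 0) — and find the resistance seen between A (node 2) and B (node 0).
Reduce the network between node 2 (A) and node 0 (B) by series/parallel combination:
  Rp1 = R1 ‖ R3 (parallel, both between nodes 0 and 1) = 1/(1/820 + 1/1) = 0.9988 Ω
  Rs1 = R2 + Rp1 (series, joined only at node 1) = 4.3 + 0.9988 = 5.299 Ω
  Rp2 = R4 ‖ Rs1 (parallel, both between nodes 0 and 2) = 1/(1/47 + 1/5.299) = 4.762 Ω
R_th = 4.762 Ω
I_n = V_th/R_th = 0.009852/4.762 = 0.002069 A, and R_n = R_th = 4.762 Ω

Final answer: I_n = 0.002069 A, R_n = 4.762 Ω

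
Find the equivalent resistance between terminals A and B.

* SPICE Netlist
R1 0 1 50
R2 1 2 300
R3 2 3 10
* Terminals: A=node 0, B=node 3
Reduce the network between node 0 (A) and node 3 (B) by series/parallel combination:
  Rs1 = R1 + R2 (series, joined only at node 1) = 50 + 300 = 350 Ω
  Rs2 = R3 + Rs1 (series, joined only at node 2) = 10 + 350 = 360 Ω
R_eq = 360 Ω

Final answer: 360 Ω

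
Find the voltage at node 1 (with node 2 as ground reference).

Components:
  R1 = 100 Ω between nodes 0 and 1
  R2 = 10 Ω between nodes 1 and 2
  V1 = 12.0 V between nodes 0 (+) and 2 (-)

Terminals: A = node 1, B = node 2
Nodal analysis, taking node 2 as the 0 V reference.
Source V1 fixes V_0 = 12 V.
KCL at each unknown node (sum of currents leaving = 0; resistances in Ω):
  Node 1: (V_1 - 12)/100 + (V_1 - 0)/10 = 0
Collecting terms: 0.11 × V_1 = 0.12  =>  V_1 = 1.091 V
The requested potential is V_1 = 1.091 V.

Final answer: V_1 = 1.091 V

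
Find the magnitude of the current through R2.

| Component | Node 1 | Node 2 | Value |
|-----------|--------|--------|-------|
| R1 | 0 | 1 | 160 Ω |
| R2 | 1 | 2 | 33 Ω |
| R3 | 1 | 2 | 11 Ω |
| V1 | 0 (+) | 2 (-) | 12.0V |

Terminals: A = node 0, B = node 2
Nodal analysis, taking node 2 as the 0 V reference.
Source V1 fixes V_0 = 12 V.
KCL at each unknown node (sum of currents leaving = 0; resistances in Ω):
  Node 1: (V_1 - 12)/160 + (V_1 - 0)/33 + (V_1 - 0)/11 = 0
Collecting terms: 0.1275 × V_1 = 0.075  =>  V_1 = 0.5884 V
I_R2 = (V_1 - V_2)/R2 = (0.5884 - 0)/33 = 0.01783 A
|I_R2| = 0.01783 A

Final answer: |I_R2| = 0.01783 A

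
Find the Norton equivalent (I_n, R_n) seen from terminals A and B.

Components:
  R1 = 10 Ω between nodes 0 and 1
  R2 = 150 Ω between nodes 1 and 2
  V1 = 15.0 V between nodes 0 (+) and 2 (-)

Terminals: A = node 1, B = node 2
Find the Thévenin equivalent first; then I_n = V_th/R_th and R_n = R_th.
Step 1 — V_th is the open-circuit voltage V_A - V_B (nothing connected across the terminals).
Nodal analysis, taking node 2 as the 0 V reference.
Source V1 fixes V_0 = 15 V.
KCL at each unknown node (sum of currents leaving = 0; resistances in Ω):
  Node 1: (V_1 - 15)/10 + (V_1 - 0)/150 = 0
Collecting terms: 0.1067 × V_1 = 1.5  =>  V_1 = 14.06 V
V_th = V_1 - V_2 = 14.06 - 0 = 14.06 V
Step 2 — R_th: zero the source — replace V1 by a short circuit (node 2 merges into node 0) — and find the resistance seen between A (node 1) and B (node 0).
Reduce the network between node 1 (A) and node 0 (B) by series/parallel combination:
  Rp1 = R1 ‖ R2 (parallel, both between nodes 0 and 1) = 1/(1/10 + 1/150) = 9.375 Ω
R_th = 9.375 Ω
I_n = V_th/R_th = 14.06/9.375 = 1.5 A, and R_n = R_th = 9.375 Ω

Final answer: I_n = 1.5 A, R_n = 9.375 Ω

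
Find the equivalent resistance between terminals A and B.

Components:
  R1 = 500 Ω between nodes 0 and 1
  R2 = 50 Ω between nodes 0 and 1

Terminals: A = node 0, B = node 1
Reduce the network between node 0 (A) and node 1 (B) by series/parallel combination:
  Rp1 = R1 ‖ R2 (parallel, both between nodes 0 and 1) = 1/(1/500 + 1/50) = 45.45 Ω
R_eq = 45.45 Ω

Final answer: 45.45 Ω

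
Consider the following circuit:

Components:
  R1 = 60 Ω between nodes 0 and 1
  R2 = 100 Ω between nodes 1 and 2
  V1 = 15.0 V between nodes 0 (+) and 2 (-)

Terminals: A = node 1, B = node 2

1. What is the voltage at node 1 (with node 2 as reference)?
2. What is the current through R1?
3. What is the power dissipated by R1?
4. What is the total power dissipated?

Nodal analysis, taking node 2 as the 0 V reference.
Source V1 fixes V_0 = 15 V.
KCL at each unknown node (sum of currents leaving = 0; resistances in Ω):
  Node 1: (V_1 - 15)/60 + (V_1 - 0)/100 = 0
Collecting terms: 0.02667 × V_1 = 0.25  =>  V_1 = 9.375 V
Part 1:
  Read off the nodal solution: V_1 = 9.375 V
Part 2:
  I_R1 = (V_0 - V_1)/R1 = (15 - 9.375)/60 = 0.09375 A
  Magnitude: I_R1 = 0.09375 A
Part 3:
  I_R1 = (V_0 - V_1)/R1 = (15 - 9.375)/60 = 0.09375 A
  P_R1 = I_R1² × R1 = (0.09375)² × 60 = 0.5273 W
Part 4:
  Power in each resistor, P = (ΔV)²/R:
    P_R1 = (15 - 9.375)²/60 = 0.5273 W
    P_R2 = (9.375 - 0)²/100 = 0.8789 W
  P_total = P_R1 + P_R2 = 1.406 W

Final answers:
1. V_1 = 9.375 V
2. I_R1 = 0.09375 A
3. P_R1 = 0.5273 W
4. P_total = 1.406 W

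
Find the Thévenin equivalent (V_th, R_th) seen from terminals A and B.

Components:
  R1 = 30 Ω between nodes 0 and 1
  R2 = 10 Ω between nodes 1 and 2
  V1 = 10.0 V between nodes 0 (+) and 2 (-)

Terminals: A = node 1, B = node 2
Step 1 — V_th is the open-circuit voltage V_A - V_B (nothing connected across the terminals).
Nodal analysis, taking node 2 as the 0 V reference.
Source V1 fixes V_0 = 10 V.
KCL at each unknown node (sum of currents leaving = 0; resistances in Ω):
  Node 1: (V_1 - 10)/30 + (V_1 - 0)/10 = 0
Collecting terms: 0.1333 × V_1 = 0.3333  =>  V_1 = 2.5 V
V_th = V_1 - V_2 = 2.5 - 0 = 2.5 V
Step 2 — R_th: zero the source — replace V1 by a short circuit (node 2 merges into node 0) — and find the resistance seen between A (node 1) and B (node 0).
Reduce the network between node 1 (A) and node 0 (B) by series/parallel combination:
  Rp1 = R1 ‖ R2 (parallel, both between nodes 0 and 1) = 1/(1/30 + 1/10) = 7.5 Ω
R_th = 7.5 Ω

Final answer: V_th = 2.5 V, R_th = 7.5 Ω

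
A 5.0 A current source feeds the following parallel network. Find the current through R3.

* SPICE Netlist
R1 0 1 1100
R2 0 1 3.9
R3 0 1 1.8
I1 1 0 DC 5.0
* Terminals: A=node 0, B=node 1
All resistors sit directly between nodes 0 and 1, so they are in parallel and share one voltage V; the full source current 5 A splits among them.
1/R_par = 1/1100 + 1/3.9 + 1/1.8 = 0.8129 S  =>  R_par = 1.23 Ω
V = I × R_par = 5 × 1.23 = 6.151 V
I_R3 = V/R3 = 6.151/1.8 = 3.417 A

Final answer: 3.417 A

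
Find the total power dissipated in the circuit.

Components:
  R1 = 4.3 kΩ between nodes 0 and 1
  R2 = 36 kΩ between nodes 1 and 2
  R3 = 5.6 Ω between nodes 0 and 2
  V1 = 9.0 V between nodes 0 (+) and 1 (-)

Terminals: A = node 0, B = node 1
Nodal analysis, taking node 1 as the 0 V reference.
Source V1 fixes V_0 = 9 V.
KCL at each unknown node (sum of currents leaving = 0; resistances in Ω):
  Node 2: (V_2 - 0)/36000 + (V_2 - 9)/5.6 = 0
Collecting terms: 0.1786 × V_2 = 1.607  =>  V_2 = 8.999 V
Power in each resistor, P = (ΔV)²/R:
  P_R1 = (9 - 0)²/4300 = 0.01884 W
  P_R2 = (0 - 8.999)²/36000 = 0.002249 W
  P_R3 = (9 - 8.999)²/5.6 = 0.0000003499 W
P_total = P_R1 + P_R2 + P_R3 = 0.02109 W

Final answer: 0.02109 W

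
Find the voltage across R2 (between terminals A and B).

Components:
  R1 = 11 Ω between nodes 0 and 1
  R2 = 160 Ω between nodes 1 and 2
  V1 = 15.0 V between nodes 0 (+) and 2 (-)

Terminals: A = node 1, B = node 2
R1 and R2 are in series across V1 (node 0 → node 1 → node 2), and the output A–B is taken across R2, so this is a voltage divider.
Series current: I = V1/(R1 + R2) = 15/(11 + 160) = 15/171 = 0.08772 A
V_R2 = I × R2 = V1 × R2/(R1 + R2) = 15 × 160/171 = 14.04 V

Final answer: 14.04 V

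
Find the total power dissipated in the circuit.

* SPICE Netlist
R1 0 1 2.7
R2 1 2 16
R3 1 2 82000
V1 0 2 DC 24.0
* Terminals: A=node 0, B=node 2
Nodal analysis, taking node 2 as the 0 V reference.
Source V1 fixes V_0 = 24 V.
KCL at each unknown node (sum of currents leaving = 0; resistances in Ω):
  Node 1: (V_1 - 24)/2.7 + (V_1 - 0)/16 + (V_1 - 0)/82000 = 0
Collecting terms: 0.4329 × V_1 = 8.889  =>  V_1 = 20.53 V
Power in each resistor, P = (ΔV)²/R:
  P_R1 = (24 - 20.53)²/2.7 = 4.449 W
  P_R2 = (20.53 - 0)²/16 = 26.35 W
  P_R3 = (20.53 - 0)²/82000 = 0.005142 W
P_total = P_R1 + P_R2 + P_R3 = 30.81 W

Final answer: 30.81 W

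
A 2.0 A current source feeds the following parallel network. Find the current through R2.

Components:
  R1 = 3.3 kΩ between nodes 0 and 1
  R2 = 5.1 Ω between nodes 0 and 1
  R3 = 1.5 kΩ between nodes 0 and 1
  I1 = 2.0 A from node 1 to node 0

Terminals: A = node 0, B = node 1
All resistors sit directly between nodes 0 and 1, so they are in parallel and share one voltage V; the full source current 2 A splits among them.
1/R_par = 1/3300 + 1/5.1 + 1/1500 = 0.197 S  =>  R_par = 5.075 Ω
V = I × R_par = 2 × 5.075 = 10.15 V
I_R2 = V/R2 = 10.15/5.1 = 1.99 A

Final answer: 1.99 A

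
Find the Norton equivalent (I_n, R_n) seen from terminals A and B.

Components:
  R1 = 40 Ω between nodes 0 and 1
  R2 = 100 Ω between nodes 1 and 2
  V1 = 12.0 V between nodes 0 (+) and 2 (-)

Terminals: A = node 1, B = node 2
Find the Thévenin equivalent first; then I_n = V_th/R_th and R_n = R_th.
Step 1 — V_th is the open-circuit voltage V_A - V_B (nothing connected across the terminals).
Nodal analysis, taking node 2 as the 0 V reference.
Source V1 fixes V_0 = 12 V.
KCL at each unknown node (sum of currents leaving = 0; resistances in Ω):
  Node 1: (V_1 - 12)/40 + (V_1 - 0)/100 = 0
Collecting terms: 0.035 × V_1 = 0.3  =>  V_1 = 8.571 V
V_th = V_1 - V_2 = 8.571 - 0 = 8.571 V
Step 2 — R_th: zero the source — replace V1 by a short circuit (node 2 merges into node 0) — and find the resistance seen between A (node 1) and B (node 0).
Reduce the network between node 1 (A) and node 0 (B) by series/parallel combination:
  Rp1 = R1 ‖ R2 (parallel, both between nodes 0 and 1) = 1/(1/40 + 1/100) = 28.57 Ω
R_th = 28.57 Ω
I_n = V_th/R_th = 8.571/28.57 = 0.3 A, and R_n = R_th = 28.57 Ω

Final answer: I_n = 0.3 A, R_n = 28.57 Ω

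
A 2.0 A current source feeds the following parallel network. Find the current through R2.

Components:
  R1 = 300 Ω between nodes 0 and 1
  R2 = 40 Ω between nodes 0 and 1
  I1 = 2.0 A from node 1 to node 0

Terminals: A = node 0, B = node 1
All resistors sit directly between nodes 0 and 1, so they are in parallel and share one voltage V; the full source current 2 A splits among them.
1/R_par = 1/300 + 1/40 = 0.02833 S  =>  R_par = 35.29 Ω
V = I × R_par = 2 × 35.29 = 70.59 V
I_R2 = V/R2 = 70.59/40 = 1.765 A

Final answer: 1.765 A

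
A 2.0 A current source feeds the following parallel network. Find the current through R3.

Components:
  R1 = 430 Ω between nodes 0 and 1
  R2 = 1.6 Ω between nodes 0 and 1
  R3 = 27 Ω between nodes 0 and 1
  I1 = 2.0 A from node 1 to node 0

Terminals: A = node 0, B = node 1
All resistors sit directly between nodes 0 and 1, so they are in parallel and share one voltage V; the full source current 2 A splits among them.
1/R_par = 1/430 + 1/1.6 + 1/27 = 0.6644 S  =>  R_par = 1.505 Ω
V = I × R_par = 2 × 1.505 = 3.01 V
I_R3 = V/R3 = 3.01/27 = 0.1115 A

Final answer: 0.1115 A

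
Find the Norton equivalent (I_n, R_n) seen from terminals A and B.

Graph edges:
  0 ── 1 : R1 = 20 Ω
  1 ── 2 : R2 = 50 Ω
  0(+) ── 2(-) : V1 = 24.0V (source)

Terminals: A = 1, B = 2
Find the Thévenin equivalent first; then I_n = V_th/R_th and R_n = R_th.
Step 1 — V_th is the open-circuit voltage V_A - V_B (nothing connected across the terminals).
Nodal analysis, taking node 2 as the 0 V reference.
Source V1 fixes V_0 = 24 V.
KCL at each unknown node (sum of currents leaving = 0; resistances in Ω):
  Node 1: (V_1 - 24)/20 + (V_1 - 0)/50 = 0
Collecting terms: 0.07 × V_1 = 1.2  =>  V_1 = 17.14 V
V_th = V_1 - V_2 = 17.14 - 0 = 17.14 V
Step 2 — R_th: zero the source — replace V1 by a short circuit (node 2 merges into node 0) — and find the resistance seen between A (node 1) and B (node 0).
Reduce the network between node 1 (A) and node 0 (B) by series/parallel combination:
  Rp1 = R1 ‖ R2 (parallel, both between nodes 0 and 1) = 1/(1/20 + 1/50) = 14.29 Ω
R_th = 14.29 Ω
I_n = V_th/R_th = 17.14/14.29 = 1.2 A, and R_n = R_th = 14.29 Ω

Final answer: I_n = 1.2 A, R_n = 14.29 Ω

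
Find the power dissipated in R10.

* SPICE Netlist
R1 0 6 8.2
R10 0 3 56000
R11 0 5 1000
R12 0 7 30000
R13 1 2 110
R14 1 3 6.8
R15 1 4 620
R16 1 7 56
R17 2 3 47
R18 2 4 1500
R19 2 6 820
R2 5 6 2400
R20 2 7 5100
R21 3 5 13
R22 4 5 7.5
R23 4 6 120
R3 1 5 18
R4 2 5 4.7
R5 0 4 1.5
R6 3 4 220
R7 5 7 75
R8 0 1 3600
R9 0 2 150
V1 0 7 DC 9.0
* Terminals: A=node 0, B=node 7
Nodal analysis, taking node 7 as the 0 V reference.
Source V1 fixes V_0 = 9 V.
KCL at each unknown node (sum of currents leaving = 0; resistances in Ω):
  Node 1: (V_1 - V_5)/18 + (V_1 - 9)/3600 + (V_1 - V_2)/110 + (V_1 - V_3)/6.8 + (V_1 - V_4)/620 + (V_1 - 0)/56 = 0
  Node 2: (V_2 - V_5)/4.7 + (V_2 - 9)/150 + (V_2 - V_1)/110 + (V_2 - V_3)/47 + (V_2 - V_4)/1500 + (V_2 - V_6)/820 + (V_2 - 0)/5100 = 0
  Node 3: (V_3 - V_4)/220 + (V_3 - 9)/56000 + (V_3 - V_1)/6.8 + (V_3 - V_2)/47 + (V_3 - V_5)/13 = 0
  Node 4: (V_4 - 9)/1.5 + (V_4 - V_3)/220 + (V_4 - V_1)/620 + (V_4 - V_2)/1500 + (V_4 - V_5)/7.5 + (V_4 - V_6)/120 = 0
  Node 5: (V_5 - V_6)/2400 + (V_5 - V_1)/18 + (V_5 - V_2)/4.7 + (V_5 - 0)/75 + (V_5 - 9)/1000 + (V_5 - V_3)/13 + (V_5 - V_4)/7.5 = 0
  Node 6: (V_6 - 9)/8.2 + (V_6 - V_5)/2400 + (V_6 - V_2)/820 + (V_6 - V_4)/120 = 0
Collecting terms (coefficients in siemens):
  0.2315·V_1 - 0.009091·V_2 - 0.1471·V_3 - 0.001613·V_4 - 0.05556·V_5 = 0.0025
  0.2519·V_2 - 0.009091·V_1 - 0.02128·V_3 - 0.0006667·V_4 - 0.2128·V_5 - 0.00122·V_6 = 0.06
  0.2498·V_3 - 0.1471·V_1 - 0.02128·V_2 - 0.004545·V_4 - 0.07692·V_5 = 0.0001607
  0.8152·V_4 - 0.001613·V_1 - 0.0006667·V_2 - 0.004545·V_3 - 0.1333·V_5 - 0.008333·V_6 = 6
  0.4933·V_5 - 0.05556·V_1 - 0.2128·V_2 - 0.07692·V_3 - 0.1333·V_4 - 0.0004167·V_6 = 0.009
  0.1319·V_6 - 0.00122·V_2 - 0.008333·V_4 - 0.0004167·V_5 = 1.098
Solving these 6 simultaneous equations (Gaussian elimination) gives:
  V_1 = 6.459 V, V_2 = 7.299 V, V_3 = 6.837 V, V_4 = 8.706 V
  V_5 = 7.32 V, V_6 = 8.96 V
I_R10 = (V_0 - V_3)/R10 = (9 - 6.837)/56000 = 0.00003863 A
P_R10 = I_R10² × R10 = (0.00003863)² × 56000 = 0.00008357 W

Final answer: 8.357e-05 W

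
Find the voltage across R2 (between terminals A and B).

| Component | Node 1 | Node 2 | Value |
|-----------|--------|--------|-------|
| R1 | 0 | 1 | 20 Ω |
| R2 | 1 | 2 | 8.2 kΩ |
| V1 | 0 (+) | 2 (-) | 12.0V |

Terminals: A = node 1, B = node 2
R1 and R2 are in series across V1 (node 0 → node 1 → node 2), and the output A–B is taken across R2, so this is a voltage divider.
Series current: I = V1/(R1 + R2) = 12/(20 + 8200) = 12/8220 = 0.00146 A
V_R2 = I × R2 = V1 × R2/(R1 + R2) = 12 × 8200/8220 = 11.97 V

Final answer: 11.97 V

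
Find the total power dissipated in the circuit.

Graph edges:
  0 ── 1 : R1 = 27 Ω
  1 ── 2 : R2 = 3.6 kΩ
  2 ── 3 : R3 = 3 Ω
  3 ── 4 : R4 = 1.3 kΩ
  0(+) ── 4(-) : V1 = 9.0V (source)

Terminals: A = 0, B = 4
Nodal analysis, taking node 4 as the 0 V reference.
Source V1 fixes V_0 = 9 V.
KCL at each unknown node (sum of currents leaving = 0; resistances in Ω):
  Node 1: (V_1 - 9)/27 + (V_1 - V_2)/3600 = 0
  Node 2: (V_2 - V_1)/3600 + (V_2 - V_3)/3 = 0
  Node 3: (V_3 - V_2)/3 + (V_3 - 0)/1300 = 0
Collecting terms (coefficients in siemens):
  0.03731·V_1 - 0.0002778·V_2 = 0.3333
  0.3336·V_2 - 0.0002778·V_1 - 0.3333·V_3 = 0
  0.3341·V_3 - 0.3333·V_2 = 0
Solving these 3 simultaneous equations (Gaussian elimination) gives:
  V_1 = 8.951 V, V_2 = 2.379 V, V_3 = 2.373 V
Power in each resistor, P = (ΔV)²/R:
  P_R1 = (9 - 8.951)²/27 = 0.00008998 W
  P_R2 = (8.951 - 2.379)²/3600 = 0.012 W
  P_R3 = (2.379 - 2.373)²/3 = 0.000009998 W
  P_R4 = (2.373 - 0)²/1300 = 0.004332 W
P_total = P_R1 + P_R2 + P_R3 + P_R4 = 0.01643 W

Final answer: 0.01643 W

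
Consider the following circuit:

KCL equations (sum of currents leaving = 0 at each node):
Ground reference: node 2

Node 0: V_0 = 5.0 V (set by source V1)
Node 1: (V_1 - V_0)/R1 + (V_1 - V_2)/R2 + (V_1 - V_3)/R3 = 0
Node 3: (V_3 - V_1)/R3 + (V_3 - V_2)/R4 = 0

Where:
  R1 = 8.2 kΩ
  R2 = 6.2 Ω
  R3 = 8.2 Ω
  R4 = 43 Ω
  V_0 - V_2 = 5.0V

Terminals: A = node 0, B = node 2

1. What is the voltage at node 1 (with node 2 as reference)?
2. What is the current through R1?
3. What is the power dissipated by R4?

Nodal analysis, taking node 2 as the 0 V reference.
Source V1 fixes V_0 = 5 V.
KCL at each unknown node (sum of currents leaving = 0; resistances in Ω):
  Node 1: (V_1 - 5)/8200 + (V_1 - 0)/6.2 + (V_1 - V_3)/8.2 = 0
  Node 3: (V_3 - V_1)/8.2 + (V_3 - 0)/43 = 0
Collecting terms (coefficients in siemens):
  0.2834·V_1 - 0.122·V_3 = 0.0006098
  0.1452·V_3 - 0.122·V_1 = 0
Determinant D = (0.2834)(0.1452) - (-0.122)(-0.122) = 0.02627
V_1 = [(0.0006098)(0.1452) - (-0.122)(0)]/D = 0.00337 V
V_3 = [(0.2834)(0) - (0.0006098)(-0.122)]/D = 0.00283 V
Part 1:
  Read off the nodal solution: V_1 = 0.00337 V
Part 2:
  I_R1 = (V_0 - V_1)/R1 = (5 - 0.00337)/8200 = 0.0006093 A
  Magnitude: I_R1 = 0.0006093 A
Part 3:
  I_R4 = (V_2 - V_3)/R4 = (0 - 0.00283)/43 = -0.00006582 A
  P_R4 = I_R4² × R4 = (-0.00006582)² × 43 = 0.0000001863 W

Final answers:
1. V_1 = 0.00337 V
2. I_R1 = 0.0006093 A
3. P_R4 = 1.863e-07 W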